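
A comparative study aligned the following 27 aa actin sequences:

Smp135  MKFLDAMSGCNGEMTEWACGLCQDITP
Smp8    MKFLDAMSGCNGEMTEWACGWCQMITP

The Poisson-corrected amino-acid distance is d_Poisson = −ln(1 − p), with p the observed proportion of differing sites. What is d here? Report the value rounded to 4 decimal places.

0.0770

Differing sites — 21:L/W; 24:D/M.
p = 2/27 = 0.074074.
d = −ln(1 − 0.074074) = −ln(0.925926) = 0.0770.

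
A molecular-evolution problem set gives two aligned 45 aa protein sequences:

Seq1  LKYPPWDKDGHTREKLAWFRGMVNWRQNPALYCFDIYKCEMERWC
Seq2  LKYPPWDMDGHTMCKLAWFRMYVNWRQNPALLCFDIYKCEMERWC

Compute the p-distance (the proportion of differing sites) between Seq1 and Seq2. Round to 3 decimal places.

0.133

Differing sites — 8:K/M; 13:R/M; 14:E/C; 21:G/M; 22:M/Y; 32:Y/L.
There are 6 differences over 45 sites, so p = 6/45 = 0.133.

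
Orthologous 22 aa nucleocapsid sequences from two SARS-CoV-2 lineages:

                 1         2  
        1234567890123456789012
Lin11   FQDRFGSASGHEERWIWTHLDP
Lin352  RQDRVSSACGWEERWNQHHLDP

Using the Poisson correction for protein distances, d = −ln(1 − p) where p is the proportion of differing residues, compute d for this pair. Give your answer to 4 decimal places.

Differing sites — 1:F/R; 5:F/V; 6:G/S; 9:S/C; 11:H/W; 16:I/N; 17:W/Q; 18:T/H.
p = 8/22 = 0.363636.
d = −ln(1 − 0.363636) = −ln(0.636364) = 0.4520.

0.4520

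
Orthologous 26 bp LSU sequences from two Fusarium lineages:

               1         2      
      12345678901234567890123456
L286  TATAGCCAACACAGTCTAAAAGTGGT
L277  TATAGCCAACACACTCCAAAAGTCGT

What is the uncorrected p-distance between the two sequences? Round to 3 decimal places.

0.115

Mismatches occur at site 14 (G/C), site 17 (T/C), site 24 (G/C).
There are 3 differences over 26 sites, so p = 3/26 = 0.115.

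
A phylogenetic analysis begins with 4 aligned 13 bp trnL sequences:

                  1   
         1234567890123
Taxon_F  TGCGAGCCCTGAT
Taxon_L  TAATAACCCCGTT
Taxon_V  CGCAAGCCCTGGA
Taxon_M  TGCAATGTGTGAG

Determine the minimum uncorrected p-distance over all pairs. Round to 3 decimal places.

0.308

Pairwise Hamming distances:
  Taxon_F vs Taxon_L: 6
  Taxon_F vs Taxon_V: 4
  Taxon_F vs Taxon_M: 6
  Taxon_L vs Taxon_V: 8
  Taxon_L vs Taxon_M: 10
  Taxon_V vs Taxon_M: 7
The smallest is 4 mismatches, between Taxon_F and Taxon_V; p = 4/13 = 0.308.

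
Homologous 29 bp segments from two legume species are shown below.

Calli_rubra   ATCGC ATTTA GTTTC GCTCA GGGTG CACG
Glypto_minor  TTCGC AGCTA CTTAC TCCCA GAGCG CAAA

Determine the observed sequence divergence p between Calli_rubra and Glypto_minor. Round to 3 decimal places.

0.379

Differing sites — 1:A/T; 7:T/G; 8:T/C; 11:G/C; 14:T/A; 16:G/T; 18:T/C; 22:G/A; 24:T/C; 28:C/A; 29:G/A.
There are 11 differences over 29 sites, so p = 11/29 = 0.379.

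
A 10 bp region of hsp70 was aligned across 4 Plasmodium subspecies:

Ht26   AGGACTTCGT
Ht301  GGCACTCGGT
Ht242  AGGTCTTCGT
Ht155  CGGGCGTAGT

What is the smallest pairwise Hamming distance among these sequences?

1

Pairwise Hamming distances:
  Ht26 vs Ht301: 4
  Ht26 vs Ht242: 1
  Ht26 vs Ht155: 4
  Ht301 vs Ht242: 5
  Ht301 vs Ht155: 6
  Ht242 vs Ht155: 4
The smallest is 1, between Ht26 and Ht242.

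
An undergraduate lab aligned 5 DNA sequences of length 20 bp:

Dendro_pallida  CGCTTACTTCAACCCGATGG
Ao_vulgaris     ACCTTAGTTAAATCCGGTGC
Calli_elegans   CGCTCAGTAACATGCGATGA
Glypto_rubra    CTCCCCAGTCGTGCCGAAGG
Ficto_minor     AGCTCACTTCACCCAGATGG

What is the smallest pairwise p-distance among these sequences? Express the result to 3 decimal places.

0.200

Pairwise Hamming distances:
  Dendro_pallida vs Ao_vulgaris: 7
  Dendro_pallida vs Calli_elegans: 8
  Dendro_pallida vs Glypto_rubra: 10
  Dendro_pallida vs Ficto_minor: 4
  Ao_vulgaris vs Calli_elegans: 8
  Ao_vulgaris vs Glypto_rubra: 14
  Ao_vulgaris vs Ficto_minor: 9
  Calli_elegans vs Glypto_rubra: 13
  Calli_elegans vs Ficto_minor: 10
  Glypto_rubra vs Ficto_minor: 11
The smallest is 4 mismatches, between Dendro_pallida and Ficto_minor; p = 4/20 = 0.200.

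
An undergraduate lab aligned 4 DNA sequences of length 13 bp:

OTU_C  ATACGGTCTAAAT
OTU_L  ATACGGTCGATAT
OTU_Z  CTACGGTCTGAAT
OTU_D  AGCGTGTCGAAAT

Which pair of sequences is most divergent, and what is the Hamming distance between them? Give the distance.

Pairwise Hamming distances:
  OTU_C vs OTU_L: 2
  OTU_C vs OTU_Z: 2
  OTU_C vs OTU_D: 5
  OTU_L vs OTU_Z: 4
  OTU_L vs OTU_D: 5
  OTU_Z vs OTU_D: 7
The largest is 7, between OTU_Z and OTU_D.

7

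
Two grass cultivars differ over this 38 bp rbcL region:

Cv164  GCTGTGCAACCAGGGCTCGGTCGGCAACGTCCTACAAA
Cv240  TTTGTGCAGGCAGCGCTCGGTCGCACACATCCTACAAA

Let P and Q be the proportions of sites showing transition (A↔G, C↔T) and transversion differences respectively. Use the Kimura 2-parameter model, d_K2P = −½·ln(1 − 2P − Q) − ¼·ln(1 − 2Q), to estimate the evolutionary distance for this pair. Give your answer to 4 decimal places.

0.2846

The sequences differ at positions 1 (G/T, transversion), 2 (C/T, transition), 9 (A/G, transition), 10 (C/G, transversion), 14 (G/C, transversion), 24 (G/C, transversion), 25 (C/A, transversion), 26 (A/C, transversion), 29 (G/A, transition).
Of the 9 differences, 3 transitions and 6 transversions over 38 sites: P = 3/38 = 0.078947, Q = 6/38 = 0.157895.
d = −0.5·ln(0.684211) − 0.25·ln(0.684210) = −0.5·(-0.379489) − 0.25·(-0.379490) = 0.2846.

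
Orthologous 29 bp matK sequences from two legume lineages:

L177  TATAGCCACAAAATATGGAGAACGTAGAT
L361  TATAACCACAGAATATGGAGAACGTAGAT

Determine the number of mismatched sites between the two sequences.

Mismatches occur at site 5 (G↔A), site 11 (A↔G).
That gives 2 mismatches out of 29 aligned sites, so the Hamming distance is 2.

2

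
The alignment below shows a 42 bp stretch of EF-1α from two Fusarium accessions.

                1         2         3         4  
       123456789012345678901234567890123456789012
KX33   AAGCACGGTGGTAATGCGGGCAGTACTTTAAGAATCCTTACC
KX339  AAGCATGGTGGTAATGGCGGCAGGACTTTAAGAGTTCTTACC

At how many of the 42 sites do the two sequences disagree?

Differing sites — 6:C/T; 17:C/G; 18:G/C; 24:T/G; 34:A/G; 36:C/T.
That gives 6 mismatches out of 42 aligned sites, so the Hamming distance is 6.

6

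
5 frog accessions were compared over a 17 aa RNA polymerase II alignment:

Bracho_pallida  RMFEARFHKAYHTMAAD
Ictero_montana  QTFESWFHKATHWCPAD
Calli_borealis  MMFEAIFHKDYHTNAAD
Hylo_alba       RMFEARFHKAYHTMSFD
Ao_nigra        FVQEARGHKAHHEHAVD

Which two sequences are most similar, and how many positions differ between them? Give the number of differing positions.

2

Pairwise Hamming distances:
  Bracho_pallida vs Ictero_montana: 8
  Bracho_pallida vs Calli_borealis: 4
  Bracho_pallida vs Hylo_alba: 2
  Bracho_pallida vs Ao_nigra: 8
  Ictero_montana vs Calli_borealis: 9
  Ictero_montana vs Hylo_alba: 9
  Ictero_montana vs Ao_nigra: 11
  Calli_borealis vs Hylo_alba: 6
  Calli_borealis vs Ao_nigra: 10
  Hylo_alba vs Ao_nigra: 9
The smallest is 2, between Bracho_pallida and Hylo_alba.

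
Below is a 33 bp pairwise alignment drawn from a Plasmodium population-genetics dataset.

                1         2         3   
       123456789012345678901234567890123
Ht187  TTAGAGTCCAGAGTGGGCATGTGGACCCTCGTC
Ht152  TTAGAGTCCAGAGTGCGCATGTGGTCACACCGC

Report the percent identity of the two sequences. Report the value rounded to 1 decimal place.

The sequences differ at positions 16 (G/C), 25 (A/T), 27 (C/A), 29 (T/A), 31 (G/C), 32 (T/G).
27 of the 33 sites match, so the percent identity is 27/33 × 100 = 81.8%.

81.8%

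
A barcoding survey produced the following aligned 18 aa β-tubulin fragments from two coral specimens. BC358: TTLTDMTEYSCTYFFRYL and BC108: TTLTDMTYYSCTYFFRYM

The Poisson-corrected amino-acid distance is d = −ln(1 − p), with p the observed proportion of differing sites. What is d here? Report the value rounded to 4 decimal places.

0.1178

Differing sites — 8:E/Y; 18:L/M.
p = 2/18 = 0.111111.
d = −ln(1 − 0.111111) = −ln(0.888889) = 0.1178.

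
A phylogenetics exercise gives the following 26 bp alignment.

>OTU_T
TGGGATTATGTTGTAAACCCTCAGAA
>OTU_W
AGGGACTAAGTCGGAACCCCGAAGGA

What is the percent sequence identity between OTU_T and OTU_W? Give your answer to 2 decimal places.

The sequences differ at positions 1 (T/A), 6 (T/C), 9 (T/A), 12 (T/C), 14 (T/G), 17 (A/C), 21 (T/G), 22 (C/A), 25 (A/G).
17 of the 26 sites match, so the percent identity is 17/26 × 100 = 65.38%.

65.38%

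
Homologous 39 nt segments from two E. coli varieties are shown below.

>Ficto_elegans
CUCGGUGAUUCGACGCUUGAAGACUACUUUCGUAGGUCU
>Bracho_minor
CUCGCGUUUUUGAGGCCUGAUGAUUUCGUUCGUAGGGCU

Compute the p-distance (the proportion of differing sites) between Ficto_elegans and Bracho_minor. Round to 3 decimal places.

0.308

Differing sites — 5:G/C; 6:U/G; 7:G/U; 8:A/U; 11:C/U; 14:C/G; 17:U/C; 21:A/U; 24:C/U; 26:A/U; 28:U/G; 37:U/G.
There are 12 differences over 39 sites, so p = 12/39 = 0.308.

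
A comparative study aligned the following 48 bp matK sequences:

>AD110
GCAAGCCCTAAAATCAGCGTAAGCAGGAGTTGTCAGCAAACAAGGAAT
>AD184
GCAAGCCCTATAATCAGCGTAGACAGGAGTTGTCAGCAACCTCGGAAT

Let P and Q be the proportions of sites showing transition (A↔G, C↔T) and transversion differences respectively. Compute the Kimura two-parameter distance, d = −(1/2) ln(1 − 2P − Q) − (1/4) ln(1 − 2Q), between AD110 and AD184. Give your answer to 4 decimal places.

0.1367

The sequences differ at positions 11 (A/T, transversion), 22 (A/G, transition), 23 (G/A, transition), 40 (A/C, transversion), 42 (A/T, transversion), 43 (A/C, transversion).
Of the 6 differences, 2 transitions and 4 transversions over 48 sites: P = 2/48 = 0.041667, Q = 4/48 = 0.083333.
d = −0.5·ln(0.833333) − 0.25·ln(0.833334) = −0.5·(-0.182322) − 0.25·(-0.182321) = 0.1367.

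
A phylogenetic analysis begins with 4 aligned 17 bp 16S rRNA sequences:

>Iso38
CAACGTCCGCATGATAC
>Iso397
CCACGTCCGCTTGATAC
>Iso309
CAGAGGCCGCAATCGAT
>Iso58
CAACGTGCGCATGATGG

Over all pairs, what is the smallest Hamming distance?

2

Pairwise Hamming distances:
  Iso38 vs Iso397: 2
  Iso38 vs Iso309: 8
  Iso38 vs Iso58: 3
  Iso397 vs Iso309: 10
  Iso397 vs Iso58: 5
  Iso309 vs Iso58: 10
The smallest is 2, between Iso38 and Iso397.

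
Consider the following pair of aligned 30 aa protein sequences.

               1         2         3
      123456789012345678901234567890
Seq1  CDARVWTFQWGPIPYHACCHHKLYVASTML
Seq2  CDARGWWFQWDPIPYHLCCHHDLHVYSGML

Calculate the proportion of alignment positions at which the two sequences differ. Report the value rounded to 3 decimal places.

0.267

Differing sites — 5:V/G; 7:T/W; 11:G/D; 17:A/L; 22:K/D; 24:Y/H; 26:A/Y; 28:T/G.
There are 8 differences over 30 sites, so p = 8/30 = 0.267.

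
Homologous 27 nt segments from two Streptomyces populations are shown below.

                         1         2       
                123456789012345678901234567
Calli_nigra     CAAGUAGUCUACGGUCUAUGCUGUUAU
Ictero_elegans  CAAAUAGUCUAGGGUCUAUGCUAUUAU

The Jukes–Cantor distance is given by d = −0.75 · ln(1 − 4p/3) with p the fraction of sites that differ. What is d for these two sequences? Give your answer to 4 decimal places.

Differing sites — 4:G/A; 12:C/G; 23:G/A.
p = 3/27 = 0.111111.
d = −0.75 · ln(1 − (4/3)·0.111111) = −0.75 · ln(0.851852) = −0.75 · (-0.160342) = 0.1203.

0.1203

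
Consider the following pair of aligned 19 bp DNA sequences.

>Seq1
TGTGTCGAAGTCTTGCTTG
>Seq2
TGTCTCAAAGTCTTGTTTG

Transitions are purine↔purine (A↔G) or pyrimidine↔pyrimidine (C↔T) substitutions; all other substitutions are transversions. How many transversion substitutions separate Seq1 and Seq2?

1

Mismatches occur at site 4 (G↔C, transversion), site 7 (G↔A, transition), site 16 (C↔T, transition).
Of the 3 differences, 2 transitions and 1 transversion, so the answer is 1.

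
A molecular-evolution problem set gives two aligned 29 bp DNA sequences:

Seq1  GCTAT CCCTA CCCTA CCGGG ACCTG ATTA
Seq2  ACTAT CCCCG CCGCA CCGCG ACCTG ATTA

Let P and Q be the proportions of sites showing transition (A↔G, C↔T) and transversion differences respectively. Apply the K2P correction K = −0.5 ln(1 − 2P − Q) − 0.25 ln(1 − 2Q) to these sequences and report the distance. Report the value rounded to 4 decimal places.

0.2485

Mismatches occur at site 1 (G/A, transition), site 9 (T/C, transition), site 10 (A/G, transition), site 13 (C/G, transversion), site 14 (T/C, transition), site 19 (G/C, transversion).
Of the 6 differences, 4 transitions and 2 transversions over 29 sites: P = 4/29 = 0.137931, Q = 2/29 = 0.068966.
d = −0.5·ln(0.655172) − 0.25·ln(0.862068) = −0.5·(-0.422857) − 0.25·(-0.148421) = 0.2485.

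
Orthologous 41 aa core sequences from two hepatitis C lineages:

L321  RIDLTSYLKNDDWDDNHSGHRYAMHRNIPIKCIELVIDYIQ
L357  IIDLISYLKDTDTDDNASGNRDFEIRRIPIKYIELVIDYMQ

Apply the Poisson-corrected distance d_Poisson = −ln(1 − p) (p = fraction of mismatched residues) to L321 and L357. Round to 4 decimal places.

Differing sites — 1:R/I; 5:T/I; 10:N/D; 11:D/T; 13:W/T; 17:H/A; 20:H/N; 22:Y/D; 23:A/F; 24:M/E; 25:H/I; 27:N/R; 32:C/Y; 40:I/M.
p = 14/41 = 0.341463.
d = −ln(1 − 0.341463) = −ln(0.658537) = 0.4177.

0.4177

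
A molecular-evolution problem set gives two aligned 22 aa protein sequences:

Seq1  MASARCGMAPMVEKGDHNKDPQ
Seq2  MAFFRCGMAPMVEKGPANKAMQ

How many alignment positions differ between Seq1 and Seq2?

Differing sites — 3:S/F; 4:A/F; 16:D/P; 17:H/A; 20:D/A; 21:P/M.
That gives 6 mismatches out of 22 aligned sites, so the Hamming distance is 6.

6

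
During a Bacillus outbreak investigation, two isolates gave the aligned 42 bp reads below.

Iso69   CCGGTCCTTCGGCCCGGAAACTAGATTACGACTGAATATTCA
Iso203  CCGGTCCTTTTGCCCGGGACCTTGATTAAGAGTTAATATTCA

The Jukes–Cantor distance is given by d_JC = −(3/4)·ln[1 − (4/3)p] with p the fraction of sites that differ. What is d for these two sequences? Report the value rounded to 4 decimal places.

The sequences differ at positions 10 (C/T), 11 (G/T), 18 (A/G), 20 (A/C), 23 (A/T), 29 (C/A), 32 (C/G), 34 (G/T).
p = 8/42 = 0.190476.
d = −0.75 · ln(1 − (4/3)·0.190476) = −0.75 · ln(0.746032) = −0.75 · (-0.292987) = 0.2197.

0.2197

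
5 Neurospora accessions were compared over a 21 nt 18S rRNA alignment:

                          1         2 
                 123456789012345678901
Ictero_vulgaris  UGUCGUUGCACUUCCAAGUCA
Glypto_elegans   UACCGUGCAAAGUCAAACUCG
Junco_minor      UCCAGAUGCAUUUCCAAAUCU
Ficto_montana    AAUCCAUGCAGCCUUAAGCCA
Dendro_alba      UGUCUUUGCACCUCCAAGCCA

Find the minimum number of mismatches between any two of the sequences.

3

Pairwise Hamming distances:
  Ictero_vulgaris vs Glypto_elegans: 10
  Ictero_vulgaris vs Junco_minor: 7
  Ictero_vulgaris vs Ficto_montana: 10
  Ictero_vulgaris vs Dendro_alba: 3
  Glypto_elegans vs Junco_minor: 11
  Glypto_elegans vs Ficto_montana: 15
  Glypto_elegans vs Dendro_alba: 12
  Junco_minor vs Ficto_montana: 13
  Junco_minor vs Dendro_alba: 10
  Ficto_montana vs Dendro_alba: 8
The smallest is 3, between Ictero_vulgaris and Dendro_alba.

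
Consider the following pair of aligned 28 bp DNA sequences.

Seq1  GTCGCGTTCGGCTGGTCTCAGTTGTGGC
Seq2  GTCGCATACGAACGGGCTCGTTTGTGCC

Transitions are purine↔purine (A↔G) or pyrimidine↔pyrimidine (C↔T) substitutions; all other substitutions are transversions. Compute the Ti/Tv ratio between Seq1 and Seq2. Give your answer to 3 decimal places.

0.800

Mismatches occur at site 6 (G/A, transition), site 8 (T/A, transversion), site 11 (G/A, transition), site 12 (C/A, transversion), site 13 (T/C, transition), site 16 (T/G, transversion), site 20 (A/G, transition), site 21 (G/T, transversion), site 27 (G/C, transversion).
Of the 9 differences, 4 transitions and 5 transversions, so Ti/Tv = 4/5 = 0.800.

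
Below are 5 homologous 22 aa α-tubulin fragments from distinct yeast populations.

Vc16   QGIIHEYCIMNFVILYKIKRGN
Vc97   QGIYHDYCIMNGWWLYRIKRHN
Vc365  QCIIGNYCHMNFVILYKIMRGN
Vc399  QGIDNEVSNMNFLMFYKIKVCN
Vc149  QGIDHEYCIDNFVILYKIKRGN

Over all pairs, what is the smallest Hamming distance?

2

Pairwise Hamming distances:
  Vc16 vs Vc97: 7
  Vc16 vs Vc365: 5
  Vc16 vs Vc399: 10
  Vc16 vs Vc149: 2
  Vc97 vs Vc365: 11
  Vc97 vs Vc399: 13
  Vc97 vs Vc149: 8
  Vc365 vs Vc399: 13
  Vc365 vs Vc149: 7
  Vc399 vs Vc149: 10
The smallest is 2, between Vc16 and Vc149.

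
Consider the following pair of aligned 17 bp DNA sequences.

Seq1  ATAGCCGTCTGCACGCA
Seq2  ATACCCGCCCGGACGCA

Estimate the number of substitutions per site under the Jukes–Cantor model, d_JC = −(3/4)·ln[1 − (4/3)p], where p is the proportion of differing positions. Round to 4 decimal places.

Mismatches occur at site 4 (G/C), site 8 (T/C), site 10 (T/C), site 12 (C/G).
p = 4/17 = 0.235294.
d = −0.75 · ln(1 − (4/3)·0.235294) = −0.75 · ln(0.686275) = −0.75 · (-0.376477) = 0.2824.

0.2824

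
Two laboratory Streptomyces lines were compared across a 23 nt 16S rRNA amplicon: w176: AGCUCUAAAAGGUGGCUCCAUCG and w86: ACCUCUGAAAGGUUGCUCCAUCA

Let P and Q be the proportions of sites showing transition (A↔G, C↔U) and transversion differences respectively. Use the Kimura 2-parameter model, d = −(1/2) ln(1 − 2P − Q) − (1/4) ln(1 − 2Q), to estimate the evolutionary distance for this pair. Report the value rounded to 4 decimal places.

The sequences differ at positions 2 (G/C, transversion), 7 (A/G, transition), 14 (G/U, transversion), 23 (G/A, transition).
Of the 4 differences, 2 transitions and 2 transversions over 23 sites: P = 2/23 = 0.086957, Q = 2/23 = 0.086957.
d = −0.5·ln(0.739129) − 0.25·ln(0.826086) = −0.5·(-0.302283) − 0.25·(-0.191056) = 0.1989.

0.1989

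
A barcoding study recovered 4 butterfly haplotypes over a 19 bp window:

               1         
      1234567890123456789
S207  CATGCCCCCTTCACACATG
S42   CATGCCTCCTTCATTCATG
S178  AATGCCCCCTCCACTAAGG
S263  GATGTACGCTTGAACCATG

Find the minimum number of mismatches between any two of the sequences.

3

Pairwise Hamming distances:
  S207 vs S42: 3
  S207 vs S178: 5
  S207 vs S263: 7
  S42 vs S178: 6
  S42 vs S263: 8
  S178 vs S263: 10
The smallest is 3, between S207 and S42.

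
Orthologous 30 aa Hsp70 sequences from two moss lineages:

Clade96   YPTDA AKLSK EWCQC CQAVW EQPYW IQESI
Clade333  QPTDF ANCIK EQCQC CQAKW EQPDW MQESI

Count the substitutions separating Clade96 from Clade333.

The sequences differ at positions 1 (Y/Q), 5 (A/F), 7 (K/N), 8 (L/C), 9 (S/I), 12 (W/Q), 19 (V/K), 24 (Y/D), 26 (I/M).
That gives 9 mismatches out of 30 aligned sites, so the Hamming distance is 9.

9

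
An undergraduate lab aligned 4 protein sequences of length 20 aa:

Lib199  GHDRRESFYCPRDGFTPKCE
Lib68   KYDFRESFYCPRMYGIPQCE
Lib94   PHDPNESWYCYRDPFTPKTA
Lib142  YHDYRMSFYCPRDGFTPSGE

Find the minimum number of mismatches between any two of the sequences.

Pairwise Hamming distances:
  Lib199 vs Lib68: 8
  Lib199 vs Lib94: 8
  Lib199 vs Lib142: 5
  Lib68 vs Lib94: 13
  Lib68 vs Lib142: 10
  Lib94 vs Lib142: 10
The smallest is 5, between Lib199 and Lib142.

5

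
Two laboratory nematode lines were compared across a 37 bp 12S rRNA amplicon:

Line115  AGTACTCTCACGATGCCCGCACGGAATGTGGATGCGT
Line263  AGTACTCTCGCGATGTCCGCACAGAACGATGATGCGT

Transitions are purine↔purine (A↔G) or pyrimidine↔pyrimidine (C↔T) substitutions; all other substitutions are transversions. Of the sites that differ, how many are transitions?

Mismatches occur at site 10 (A→G, transition), site 16 (C→T, transition), site 23 (G→A, transition), site 27 (T→C, transition), site 29 (T→A, transversion), site 30 (G→T, transversion).
Of the 6 differences, 4 transitions and 2 transversions, so the answer is 4.

4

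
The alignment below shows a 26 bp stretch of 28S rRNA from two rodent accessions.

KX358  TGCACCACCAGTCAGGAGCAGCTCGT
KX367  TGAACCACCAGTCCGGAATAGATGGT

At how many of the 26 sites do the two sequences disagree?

6

The sequences differ at positions 3 (C/A), 14 (A/C), 18 (G/A), 19 (C/T), 22 (C/A), 24 (C/G).
That gives 6 mismatches out of 26 aligned sites, so the Hamming distance is 6.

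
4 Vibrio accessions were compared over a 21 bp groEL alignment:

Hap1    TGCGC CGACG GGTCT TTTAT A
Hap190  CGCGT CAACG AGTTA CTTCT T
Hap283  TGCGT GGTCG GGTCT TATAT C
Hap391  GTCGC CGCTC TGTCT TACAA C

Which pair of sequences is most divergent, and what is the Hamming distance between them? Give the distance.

16

Pairwise Hamming distances:
  Hap1 vs Hap190: 9
  Hap1 vs Hap283: 5
  Hap1 vs Hap391: 10
  Hap190 vs Hap283: 11
  Hap190 vs Hap391: 16
  Hap283 vs Hap391: 10
The largest is 16, between Hap190 and Hap391.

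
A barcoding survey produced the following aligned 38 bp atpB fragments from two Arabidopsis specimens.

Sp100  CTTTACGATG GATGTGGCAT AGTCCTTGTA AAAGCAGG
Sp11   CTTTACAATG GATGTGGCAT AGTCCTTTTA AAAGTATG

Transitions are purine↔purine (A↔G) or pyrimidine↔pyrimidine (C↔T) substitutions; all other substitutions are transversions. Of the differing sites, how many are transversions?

Mismatches occur at site 7 (G/A, transition), site 28 (G/T, transversion), site 35 (C/T, transition), site 37 (G/T, transversion).
Of the 4 differences, 2 transitions and 2 transversions, so the answer is 2.

2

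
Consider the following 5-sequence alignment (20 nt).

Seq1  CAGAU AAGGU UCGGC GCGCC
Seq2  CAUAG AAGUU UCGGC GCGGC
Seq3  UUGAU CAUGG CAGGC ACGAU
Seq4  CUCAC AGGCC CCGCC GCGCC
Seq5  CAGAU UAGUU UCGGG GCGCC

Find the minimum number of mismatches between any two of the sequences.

Pairwise Hamming distances:
  Seq1 vs Seq2: 4
  Seq1 vs Seq3: 10
  Seq1 vs Seq4: 8
  Seq1 vs Seq5: 3
  Seq2 vs Seq3: 13
  Seq2 vs Seq4: 9
  Seq2 vs Seq5: 5
  Seq3 vs Seq4: 13
  Seq3 vs Seq5: 12
  Seq4 vs Seq5: 10
The smallest is 3, between Seq1 and Seq5.

3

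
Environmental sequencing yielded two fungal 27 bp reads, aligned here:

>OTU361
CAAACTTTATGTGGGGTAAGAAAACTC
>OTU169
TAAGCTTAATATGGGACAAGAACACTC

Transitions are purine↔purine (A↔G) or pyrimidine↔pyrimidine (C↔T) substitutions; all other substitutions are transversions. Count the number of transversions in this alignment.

The sequences differ at positions 1 (C/T, transition), 4 (A/G, transition), 8 (T/A, transversion), 11 (G/A, transition), 16 (G/A, transition), 17 (T/C, transition), 23 (A/C, transversion).
Of the 7 differences, 5 transitions and 2 transversions, so the answer is 2.

2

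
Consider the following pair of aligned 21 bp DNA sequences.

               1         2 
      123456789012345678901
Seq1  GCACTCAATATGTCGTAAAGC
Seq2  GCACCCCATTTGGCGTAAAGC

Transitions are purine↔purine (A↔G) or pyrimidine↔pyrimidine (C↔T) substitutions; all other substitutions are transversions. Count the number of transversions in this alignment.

3

The sequences differ at positions 5 (T/C, transition), 7 (A/C, transversion), 10 (A/T, transversion), 13 (T/G, transversion).
Of the 4 differences, 1 transition and 3 transversions, so the answer is 3.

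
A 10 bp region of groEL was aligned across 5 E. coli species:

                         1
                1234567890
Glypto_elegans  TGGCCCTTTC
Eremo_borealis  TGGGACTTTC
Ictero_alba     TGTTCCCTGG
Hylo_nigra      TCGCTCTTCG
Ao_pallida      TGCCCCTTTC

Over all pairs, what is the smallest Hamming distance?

1

Pairwise Hamming distances:
  Glypto_elegans vs Eremo_borealis: 2
  Glypto_elegans vs Ictero_alba: 5
  Glypto_elegans vs Hylo_nigra: 4
  Glypto_elegans vs Ao_pallida: 1
  Eremo_borealis vs Ictero_alba: 6
  Eremo_borealis vs Hylo_nigra: 5
  Eremo_borealis vs Ao_pallida: 3
  Ictero_alba vs Hylo_nigra: 6
  Ictero_alba vs Ao_pallida: 5
  Hylo_nigra vs Ao_pallida: 5
The smallest is 1, between Glypto_elegans and Ao_pallida.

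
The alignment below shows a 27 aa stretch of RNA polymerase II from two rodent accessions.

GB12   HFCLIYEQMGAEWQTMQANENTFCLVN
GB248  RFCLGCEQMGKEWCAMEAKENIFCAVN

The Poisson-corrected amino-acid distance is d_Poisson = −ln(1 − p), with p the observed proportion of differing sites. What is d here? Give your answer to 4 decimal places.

The sequences differ at positions 1 (H/R), 5 (I/G), 6 (Y/C), 11 (A/K), 14 (Q/C), 15 (T/A), 17 (Q/E), 19 (N/K), 22 (T/I), 25 (L/A).
p = 10/27 = 0.370370.
d = −ln(1 − 0.370370) = −ln(0.629630) = 0.4626.

0.4626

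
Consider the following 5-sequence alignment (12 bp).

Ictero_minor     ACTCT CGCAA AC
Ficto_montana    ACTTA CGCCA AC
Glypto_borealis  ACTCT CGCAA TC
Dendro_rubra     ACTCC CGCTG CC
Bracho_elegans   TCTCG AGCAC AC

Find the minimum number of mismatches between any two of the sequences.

Pairwise Hamming distances:
  Ictero_minor vs Ficto_montana: 3
  Ictero_minor vs Glypto_borealis: 1
  Ictero_minor vs Dendro_rubra: 4
  Ictero_minor vs Bracho_elegans: 4
  Ficto_montana vs Glypto_borealis: 4
  Ficto_montana vs Dendro_rubra: 5
  Ficto_montana vs Bracho_elegans: 6
  Glypto_borealis vs Dendro_rubra: 4
  Glypto_borealis vs Bracho_elegans: 5
  Dendro_rubra vs Bracho_elegans: 6
The smallest is 1, between Ictero_minor and Glypto_borealis.

1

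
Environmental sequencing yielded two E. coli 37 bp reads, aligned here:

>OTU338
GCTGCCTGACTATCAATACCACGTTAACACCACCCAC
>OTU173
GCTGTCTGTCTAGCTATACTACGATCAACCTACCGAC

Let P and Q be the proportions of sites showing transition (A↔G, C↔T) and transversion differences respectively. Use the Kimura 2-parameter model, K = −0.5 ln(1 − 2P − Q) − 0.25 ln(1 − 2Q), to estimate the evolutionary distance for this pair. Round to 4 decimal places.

0.3793

The sequences differ at positions 5 (C/T, transition), 9 (A/T, transversion), 13 (T/G, transversion), 15 (A/T, transversion), 20 (C/T, transition), 24 (T/A, transversion), 26 (A/C, transversion), 28 (C/A, transversion), 29 (A/C, transversion), 31 (C/T, transition), 35 (C/G, transversion).
Of the 11 differences, 3 transitions and 8 transversions over 37 sites: P = 3/37 = 0.081081, Q = 8/37 = 0.216216.
d = −0.5·ln(0.621622) − 0.25·ln(0.567568) = −0.5·(-0.475423) − 0.25·(-0.566395) = 0.3793.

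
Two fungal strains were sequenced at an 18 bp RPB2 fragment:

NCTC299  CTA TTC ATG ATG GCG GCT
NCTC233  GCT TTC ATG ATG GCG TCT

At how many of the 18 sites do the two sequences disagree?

4

Differing sites — 1:C/G; 2:T/C; 3:A/T; 16:G/T.
That gives 4 mismatches out of 18 aligned sites, so the Hamming distance is 4.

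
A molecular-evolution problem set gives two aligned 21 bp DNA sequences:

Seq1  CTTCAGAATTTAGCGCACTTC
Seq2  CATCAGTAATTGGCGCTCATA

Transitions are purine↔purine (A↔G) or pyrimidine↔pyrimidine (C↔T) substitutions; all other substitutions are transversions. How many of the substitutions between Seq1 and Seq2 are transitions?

1

Differing sites — 2:T/A (Tv); 7:A/T (Tv); 9:T/A (Tv); 12:A/G (Ti); 17:A/T (Tv); 19:T/A (Tv); 21:C/A (Tv).
Of the 7 differences, 1 transition and 6 transversions, so the answer is 1.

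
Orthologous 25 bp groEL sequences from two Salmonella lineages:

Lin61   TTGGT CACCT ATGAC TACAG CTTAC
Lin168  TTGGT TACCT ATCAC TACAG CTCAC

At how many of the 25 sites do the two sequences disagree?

3

The sequences differ at positions 6 (C/T), 13 (G/C), 23 (T/C).
That gives 3 mismatches out of 25 aligned sites, so the Hamming distance is 3.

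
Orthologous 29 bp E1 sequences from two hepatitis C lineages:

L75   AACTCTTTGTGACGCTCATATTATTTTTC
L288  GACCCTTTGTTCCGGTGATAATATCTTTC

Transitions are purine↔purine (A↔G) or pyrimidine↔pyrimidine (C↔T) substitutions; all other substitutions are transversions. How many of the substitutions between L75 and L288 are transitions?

3

Differing sites — 1:A/G (Ti); 4:T/C (Ti); 11:G/T (Tv); 12:A/C (Tv); 15:C/G (Tv); 17:C/G (Tv); 21:T/A (Tv); 25:T/C (Ti).
Of the 8 differences, 3 transitions and 5 transversions, so the answer is 3.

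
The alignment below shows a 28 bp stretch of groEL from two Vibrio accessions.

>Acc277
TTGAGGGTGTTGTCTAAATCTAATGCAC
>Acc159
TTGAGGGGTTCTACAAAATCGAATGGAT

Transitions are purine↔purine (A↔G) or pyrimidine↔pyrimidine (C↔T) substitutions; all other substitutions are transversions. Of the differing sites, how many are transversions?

7

Mismatches occur at site 8 (T→G, transversion), site 9 (G→T, transversion), site 11 (T→C, transition), site 12 (G→T, transversion), site 13 (T→A, transversion), site 15 (T→A, transversion), site 21 (T→G, transversion), site 26 (C→G, transversion), site 28 (C→T, transition).
Of the 9 differences, 2 transitions and 7 transversions, so the answer is 7.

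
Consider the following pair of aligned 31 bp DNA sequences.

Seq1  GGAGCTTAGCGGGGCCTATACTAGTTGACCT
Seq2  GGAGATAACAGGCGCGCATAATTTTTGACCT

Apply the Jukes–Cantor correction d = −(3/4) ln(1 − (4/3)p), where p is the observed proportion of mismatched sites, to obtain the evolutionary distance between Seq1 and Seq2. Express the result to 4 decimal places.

Differing sites — 5:C/A; 7:T/A; 9:G/C; 10:C/A; 13:G/C; 16:C/G; 17:T/C; 21:C/A; 23:A/T; 24:G/T.
p = 10/31 = 0.322581.
d = −0.75 · ln(1 − (4/3)·0.322581) = −0.75 · ln(0.569892) = −0.75 · (-0.562308) = 0.4217.

0.4217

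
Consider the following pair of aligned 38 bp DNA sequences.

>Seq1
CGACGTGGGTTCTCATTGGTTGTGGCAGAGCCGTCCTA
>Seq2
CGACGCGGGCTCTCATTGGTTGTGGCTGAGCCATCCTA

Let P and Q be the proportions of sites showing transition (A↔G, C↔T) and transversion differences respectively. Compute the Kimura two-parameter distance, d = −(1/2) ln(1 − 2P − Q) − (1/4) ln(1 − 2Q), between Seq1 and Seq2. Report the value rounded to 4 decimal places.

Differing sites — 6:T/C (Ti); 10:T/C (Ti); 27:A/T (Tv); 33:G/A (Ti).
Of the 4 differences, 3 transitions and 1 transversion over 38 sites: P = 3/38 = 0.078947, Q = 1/38 = 0.026316.
d = −0.5·ln(0.815790) − 0.25·ln(0.947368) = −0.5·(-0.203598) − 0.25·(-0.054068) = 0.1153.

0.1153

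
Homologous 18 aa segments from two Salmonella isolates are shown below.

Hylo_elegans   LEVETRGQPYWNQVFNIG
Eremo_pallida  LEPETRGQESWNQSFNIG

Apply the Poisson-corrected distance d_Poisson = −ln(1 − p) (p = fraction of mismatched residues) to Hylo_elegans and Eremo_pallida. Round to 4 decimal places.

0.2513

Differing sites — 3:V/P; 9:P/E; 10:Y/S; 14:V/S.
p = 4/18 = 0.222222.
d = −ln(1 − 0.222222) = −ln(0.777778) = 0.2513.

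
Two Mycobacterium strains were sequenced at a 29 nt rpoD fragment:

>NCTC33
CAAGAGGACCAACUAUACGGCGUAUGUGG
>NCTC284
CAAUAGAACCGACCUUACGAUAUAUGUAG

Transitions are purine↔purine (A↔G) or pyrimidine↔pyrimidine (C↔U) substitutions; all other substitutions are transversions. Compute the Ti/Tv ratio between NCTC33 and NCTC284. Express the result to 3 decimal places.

Mismatches occur at site 4 (G/U, transversion), site 7 (G/A, transition), site 11 (A/G, transition), site 14 (U/C, transition), site 15 (A/U, transversion), site 20 (G/A, transition), site 21 (C/U, transition), site 22 (G/A, transition), site 28 (G/A, transition).
Of the 9 differences, 7 transitions and 2 transversions, so Ti/Tv = 7/2 = 3.500.

3.500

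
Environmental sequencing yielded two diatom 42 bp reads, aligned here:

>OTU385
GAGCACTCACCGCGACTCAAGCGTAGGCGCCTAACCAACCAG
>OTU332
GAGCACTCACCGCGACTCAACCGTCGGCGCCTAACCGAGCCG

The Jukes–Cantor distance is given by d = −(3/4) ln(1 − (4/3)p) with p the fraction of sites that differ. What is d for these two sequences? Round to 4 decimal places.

0.1296

Differing sites — 21:G/C; 25:A/C; 37:A/G; 39:C/G; 41:A/C.
p = 5/42 = 0.119048.
d = −0.75 · ln(1 − (4/3)·0.119048) = −0.75 · ln(0.841269) = −0.75 · (-0.172844) = 0.1296.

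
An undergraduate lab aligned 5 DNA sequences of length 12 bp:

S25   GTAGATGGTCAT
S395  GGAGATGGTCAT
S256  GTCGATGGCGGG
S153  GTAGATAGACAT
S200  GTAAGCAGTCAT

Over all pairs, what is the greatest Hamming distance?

Pairwise Hamming distances:
  S25 vs S395: 1
  S25 vs S256: 5
  S25 vs S153: 2
  S25 vs S200: 4
  S395 vs S256: 6
  S395 vs S153: 3
  S395 vs S200: 5
  S256 vs S153: 6
  S256 vs S200: 9
  S153 vs S200: 4
The largest is 9, between S256 and S200.

9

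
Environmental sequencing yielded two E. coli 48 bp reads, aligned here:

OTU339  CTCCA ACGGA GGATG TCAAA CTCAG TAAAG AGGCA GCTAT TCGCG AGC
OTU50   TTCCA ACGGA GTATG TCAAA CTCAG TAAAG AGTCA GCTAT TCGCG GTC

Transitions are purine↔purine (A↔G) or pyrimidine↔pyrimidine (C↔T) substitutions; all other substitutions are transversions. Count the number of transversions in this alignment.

Mismatches occur at site 1 (C→T, transition), site 12 (G→T, transversion), site 33 (G→T, transversion), site 46 (A→G, transition), site 47 (G→T, transversion).
Of the 5 differences, 2 transitions and 3 transversions, so the answer is 3.

3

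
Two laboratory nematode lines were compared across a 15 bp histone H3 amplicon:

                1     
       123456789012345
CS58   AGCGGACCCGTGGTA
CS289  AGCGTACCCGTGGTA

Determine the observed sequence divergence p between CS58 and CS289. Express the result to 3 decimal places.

Differing sites — 5:G/T.
There are 1 differences over 15 sites, so p = 1/15 = 0.067.

0.067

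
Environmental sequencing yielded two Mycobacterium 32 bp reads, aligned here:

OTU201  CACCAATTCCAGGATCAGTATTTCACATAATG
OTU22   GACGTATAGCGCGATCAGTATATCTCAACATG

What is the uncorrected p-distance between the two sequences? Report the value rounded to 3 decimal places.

0.344

Mismatches occur at site 1 (C↔G), site 4 (C↔G), site 5 (A↔T), site 8 (T↔A), site 9 (C↔G), site 11 (A↔G), site 12 (G↔C), site 22 (T↔A), site 25 (A↔T), site 28 (T↔A), site 29 (A↔C).
There are 11 differences over 32 sites, so p = 11/32 = 0.344.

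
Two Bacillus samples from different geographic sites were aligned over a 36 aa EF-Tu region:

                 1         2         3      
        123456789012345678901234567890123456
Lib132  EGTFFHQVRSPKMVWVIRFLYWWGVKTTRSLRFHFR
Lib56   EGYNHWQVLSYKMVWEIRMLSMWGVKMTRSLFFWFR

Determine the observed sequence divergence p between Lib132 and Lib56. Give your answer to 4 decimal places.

0.3611

The sequences differ at positions 3 (T/Y), 4 (F/N), 5 (F/H), 6 (H/W), 9 (R/L), 11 (P/Y), 16 (V/E), 19 (F/M), 21 (Y/S), 22 (W/M), 27 (T/M), 32 (R/F), 34 (H/W).
There are 13 differences over 36 sites, so p = 13/36 = 0.3611.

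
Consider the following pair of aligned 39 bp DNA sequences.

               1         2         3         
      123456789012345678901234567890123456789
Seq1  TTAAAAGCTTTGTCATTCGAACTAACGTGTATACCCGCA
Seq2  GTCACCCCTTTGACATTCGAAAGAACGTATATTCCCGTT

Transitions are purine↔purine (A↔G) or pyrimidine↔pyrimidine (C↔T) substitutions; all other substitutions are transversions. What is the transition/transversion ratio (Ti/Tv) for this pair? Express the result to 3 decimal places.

0.200

Mismatches occur at site 1 (T/G, transversion), site 3 (A/C, transversion), site 5 (A/C, transversion), site 6 (A/C, transversion), site 7 (G/C, transversion), site 13 (T/A, transversion), site 22 (C/A, transversion), site 23 (T/G, transversion), site 29 (G/A, transition), site 33 (A/T, transversion), site 38 (C/T, transition), site 39 (A/T, transversion).
Of the 12 differences, 2 transitions and 10 transversions, so Ti/Tv = 2/10 = 0.200.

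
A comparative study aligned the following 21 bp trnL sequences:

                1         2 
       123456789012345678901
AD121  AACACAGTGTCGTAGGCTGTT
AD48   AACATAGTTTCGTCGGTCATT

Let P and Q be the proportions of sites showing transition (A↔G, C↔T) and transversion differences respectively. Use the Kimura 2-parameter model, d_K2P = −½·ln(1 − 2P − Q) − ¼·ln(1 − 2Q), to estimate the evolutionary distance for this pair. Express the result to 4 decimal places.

The sequences differ at positions 5 (C/T, transition), 9 (G/T, transversion), 14 (A/C, transversion), 17 (C/T, transition), 18 (T/C, transition), 19 (G/A, transition).
Of the 6 differences, 4 transitions and 2 transversions over 21 sites: P = 4/21 = 0.190476, Q = 2/21 = 0.095238.
d = −0.5·ln(0.523810) − 0.25·ln(0.809524) = −0.5·(-0.646626) − 0.25·(-0.211309) = 0.3761.

0.3761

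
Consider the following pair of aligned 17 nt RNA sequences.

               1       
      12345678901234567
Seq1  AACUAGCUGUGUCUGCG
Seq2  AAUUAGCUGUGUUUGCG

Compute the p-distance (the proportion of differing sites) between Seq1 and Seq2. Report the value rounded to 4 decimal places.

0.1176

Mismatches occur at site 3 (C→U), site 13 (C→U).
There are 2 differences over 17 sites, so p = 2/17 = 0.1176.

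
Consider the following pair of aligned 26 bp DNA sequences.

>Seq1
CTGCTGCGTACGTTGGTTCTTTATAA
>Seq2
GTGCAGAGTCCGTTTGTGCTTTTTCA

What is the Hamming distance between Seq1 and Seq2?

8

Differing sites — 1:C/G; 5:T/A; 7:C/A; 10:A/C; 15:G/T; 18:T/G; 23:A/T; 25:A/C.
That gives 8 mismatches out of 26 aligned sites, so the Hamming distance is 8.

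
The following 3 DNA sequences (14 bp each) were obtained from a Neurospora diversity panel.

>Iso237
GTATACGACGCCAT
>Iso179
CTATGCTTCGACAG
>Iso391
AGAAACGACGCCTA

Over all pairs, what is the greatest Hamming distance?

9

Pairwise Hamming distances:
  Iso237 vs Iso179: 6
  Iso237 vs Iso391: 5
  Iso179 vs Iso391: 9
The largest is 9, between Iso179 and Iso391.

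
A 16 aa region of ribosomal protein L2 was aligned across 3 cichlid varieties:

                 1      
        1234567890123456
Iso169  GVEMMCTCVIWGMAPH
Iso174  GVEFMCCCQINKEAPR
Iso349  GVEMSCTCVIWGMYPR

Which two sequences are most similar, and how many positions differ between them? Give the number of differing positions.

3

Pairwise Hamming distances:
  Iso169 vs Iso174: 7
  Iso169 vs Iso349: 3
  Iso174 vs Iso349: 8
The smallest is 3, between Iso169 and Iso349.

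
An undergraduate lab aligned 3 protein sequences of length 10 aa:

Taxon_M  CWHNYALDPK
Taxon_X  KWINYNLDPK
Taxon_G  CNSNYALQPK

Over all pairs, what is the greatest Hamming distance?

Pairwise Hamming distances:
  Taxon_M vs Taxon_X: 3
  Taxon_M vs Taxon_G: 3
  Taxon_X vs Taxon_G: 5
The largest is 5, between Taxon_X and Taxon_G.

5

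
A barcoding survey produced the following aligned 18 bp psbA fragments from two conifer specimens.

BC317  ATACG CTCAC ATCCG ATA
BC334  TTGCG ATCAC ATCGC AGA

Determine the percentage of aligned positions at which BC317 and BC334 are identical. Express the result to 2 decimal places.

Mismatches occur at site 1 (A/T), site 3 (A/G), site 6 (C/A), site 14 (C/G), site 15 (G/C), site 17 (T/G).
12 of the 18 sites match, so the percent identity is 12/18 × 100 = 66.67%.

66.67%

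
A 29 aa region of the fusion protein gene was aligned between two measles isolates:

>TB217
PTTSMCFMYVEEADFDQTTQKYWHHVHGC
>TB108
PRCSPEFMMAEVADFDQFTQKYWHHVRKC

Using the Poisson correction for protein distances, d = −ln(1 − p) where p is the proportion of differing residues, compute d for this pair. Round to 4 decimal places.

The sequences differ at positions 2 (T/R), 3 (T/C), 5 (M/P), 6 (C/E), 9 (Y/M), 10 (V/A), 12 (E/V), 18 (T/F), 27 (H/R), 28 (G/K).
p = 10/29 = 0.344828.
d = −ln(1 − 0.344828) = −ln(0.655172) = 0.4229.

0.4229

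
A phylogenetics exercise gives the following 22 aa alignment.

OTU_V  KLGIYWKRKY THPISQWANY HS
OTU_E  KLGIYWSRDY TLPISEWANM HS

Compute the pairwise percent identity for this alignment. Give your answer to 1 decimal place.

77.3%

The sequences differ at positions 7 (K/S), 9 (K/D), 12 (H/L), 16 (Q/E), 20 (Y/M).
17 of the 22 sites match, so the percent identity is 17/22 × 100 = 77.3%.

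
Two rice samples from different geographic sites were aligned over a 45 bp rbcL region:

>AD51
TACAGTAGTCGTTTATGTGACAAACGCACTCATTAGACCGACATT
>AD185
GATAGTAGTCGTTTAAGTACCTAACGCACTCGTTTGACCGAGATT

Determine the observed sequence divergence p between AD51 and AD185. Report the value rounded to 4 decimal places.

Mismatches occur at site 1 (T/G), site 3 (C/T), site 16 (T/A), site 19 (G/A), site 20 (A/C), site 22 (A/T), site 32 (A/G), site 35 (A/T), site 42 (C/G).
There are 9 differences over 45 sites, so p = 9/45 = 0.2000.

0.2000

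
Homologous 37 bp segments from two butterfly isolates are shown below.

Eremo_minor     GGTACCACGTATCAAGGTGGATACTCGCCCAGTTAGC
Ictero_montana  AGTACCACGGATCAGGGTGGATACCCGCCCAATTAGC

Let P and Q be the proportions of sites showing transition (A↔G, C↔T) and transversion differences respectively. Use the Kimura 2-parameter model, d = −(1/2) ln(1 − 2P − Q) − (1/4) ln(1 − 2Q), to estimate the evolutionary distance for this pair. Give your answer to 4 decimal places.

The sequences differ at positions 1 (G/A, transition), 10 (T/G, transversion), 15 (A/G, transition), 25 (T/C, transition), 32 (G/A, transition).
Of the 5 differences, 4 transitions and 1 transversion over 37 sites: P = 4/37 = 0.108108, Q = 1/37 = 0.027027.
d = −0.5·ln(0.756757) − 0.25·ln(0.945946) = −0.5·(-0.278713) − 0.25·(-0.055570) = 0.1532.

0.1532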